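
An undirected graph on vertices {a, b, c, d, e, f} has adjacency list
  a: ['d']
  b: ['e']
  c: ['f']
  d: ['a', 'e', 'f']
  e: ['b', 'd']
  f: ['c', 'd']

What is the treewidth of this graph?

A width-1 tree decomposition is:
Bags: B1 = {d, f}  B2 = {d, e}  B3 = {b, e}  B4 = {a, d}  B5 = {c, f}
Tree: B1–B2, B2–B3, B2–B4, B1–B5
Every bag has size at most 2, so the width is 2 − 1 = 1 and tw(G) ≤ 1. Any graph with an edge has treewidth ≥ 1, and G has the edge d–f. Combining the bounds, tw(G) = 1.

1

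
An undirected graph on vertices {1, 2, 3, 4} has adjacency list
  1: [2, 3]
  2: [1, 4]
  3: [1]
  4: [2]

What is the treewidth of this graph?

1

A width-1 tree decomposition is:
Bags: B1 = {2, 4}  B2 = {1, 2}  B3 = {1, 3}
Tree: B1–B2, B2–B3
Each bag holds 2 vertices, so the decomposition has width 1, which upper-bounds the treewidth. G has an edge, so its treewidth is at least 1. Combining the bounds, tw(G) = 1.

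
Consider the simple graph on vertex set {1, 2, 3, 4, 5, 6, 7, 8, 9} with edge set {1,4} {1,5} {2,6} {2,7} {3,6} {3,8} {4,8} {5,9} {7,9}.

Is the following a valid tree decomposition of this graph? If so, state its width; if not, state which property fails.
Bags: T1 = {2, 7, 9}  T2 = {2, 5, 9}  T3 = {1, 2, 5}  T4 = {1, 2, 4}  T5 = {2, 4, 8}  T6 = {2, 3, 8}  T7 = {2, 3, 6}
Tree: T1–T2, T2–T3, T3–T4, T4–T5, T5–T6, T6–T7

Vertex coverage: the bags together contain {1, 2, 3, 4, 5, 6, 7, 8, 9}, the full vertex set. Edge coverage: each edge of G has both endpoints in at least one bag. Running intersection: for every vertex, the bags containing it form a connected subtree. All three properties hold, so this is a valid tree decomposition of width max|bag| − 1 = 2, and hence tw(G) ≤ 2.

Yes; width 2.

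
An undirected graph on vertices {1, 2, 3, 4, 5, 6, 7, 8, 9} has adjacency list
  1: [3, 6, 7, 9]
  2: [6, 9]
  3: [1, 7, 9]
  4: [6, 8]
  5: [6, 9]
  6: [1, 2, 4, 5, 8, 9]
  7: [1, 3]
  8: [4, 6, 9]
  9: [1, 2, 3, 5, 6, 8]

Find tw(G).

2

A width-2 tree decomposition is:
Bags: B1 = {2, 6, 9}  B2 = {6, 8, 9}  B3 = {1, 6, 9}  B4 = {4, 6, 8}  B5 = {5, 6, 9}  B6 = {1, 3, 9}  B7 = {1, 3, 7}
Tree: B1–B2, B2–B3, B2–B4, B2–B5, B3–B6, B6–B7
Every bag has size at most 3, so the width is 3 − 1 = 2 and tw(G) ≤ 2. Conversely, {1, 3, 9} is a clique of size 3, and the vertices of any clique must share a bag in every tree decomposition; so some bag has ≥ 3 vertices and tw(G) ≥ 2. The upper and lower bounds meet at 2, so that is the treewidth.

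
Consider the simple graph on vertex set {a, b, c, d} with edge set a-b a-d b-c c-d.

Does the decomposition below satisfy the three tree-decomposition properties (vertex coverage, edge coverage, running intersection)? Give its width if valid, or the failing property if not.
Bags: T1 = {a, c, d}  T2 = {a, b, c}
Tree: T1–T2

Vertex coverage: the bags together contain {a, b, c, d}, the full vertex set. Edge coverage: each edge of G has both endpoints in at least one bag. Running intersection: for every vertex, the bags containing it form a connected subtree. All three properties hold, so this is a valid tree decomposition of width max|bag| − 1 = 2, and hence tw(G) ≤ 2.

Yes; width 2.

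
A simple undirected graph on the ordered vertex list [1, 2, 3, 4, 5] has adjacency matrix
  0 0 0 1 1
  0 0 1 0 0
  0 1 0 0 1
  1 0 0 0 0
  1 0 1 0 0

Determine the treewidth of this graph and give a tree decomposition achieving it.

Treewidth 1.
Bags: B1 = {3, 5}  B2 = {1, 5}  B3 = {1, 4}  B4 = {2, 3}
Tree: B1–B2, B2–B3, B1–B4

Every bag has size at most 2, so the width is 2 − 1 = 1 and tw(G) ≤ 1. Since G has at least one edge (e.g. 3–5), it is not an edgeless graph, so tw(G) ≥ 1. Combining the bounds, tw(G) = 1.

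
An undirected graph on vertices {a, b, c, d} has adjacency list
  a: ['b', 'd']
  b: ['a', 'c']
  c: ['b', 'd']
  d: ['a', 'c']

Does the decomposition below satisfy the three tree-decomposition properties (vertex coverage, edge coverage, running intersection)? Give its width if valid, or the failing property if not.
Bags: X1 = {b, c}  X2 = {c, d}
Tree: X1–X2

No — vertex a appears in no bag.

A tree decomposition must satisfy three properties: every vertex lies in some bag; for every edge, both endpoints lie together in some bag; and for every vertex, the bags containing it form a connected subtree. Here vertex a appears in no bag, so the decomposition is invalid.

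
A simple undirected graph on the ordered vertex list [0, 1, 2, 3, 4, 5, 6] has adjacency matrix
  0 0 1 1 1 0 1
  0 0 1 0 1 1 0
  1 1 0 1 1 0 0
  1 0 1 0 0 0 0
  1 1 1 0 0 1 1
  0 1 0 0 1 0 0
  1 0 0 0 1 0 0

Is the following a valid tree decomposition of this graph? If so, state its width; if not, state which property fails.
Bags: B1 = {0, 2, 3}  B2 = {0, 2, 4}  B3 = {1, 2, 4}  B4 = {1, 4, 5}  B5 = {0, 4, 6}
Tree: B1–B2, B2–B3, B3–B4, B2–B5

Yes; width 2.

Vertex coverage: the bags together contain {0, 1, 2, 3, 4, 5, 6}, the full vertex set. Edge coverage: each edge of G has both endpoints in at least one bag. Running intersection: for every vertex, the bags containing it form a connected subtree. All three properties hold, so this is a valid tree decomposition of width max|bag| − 1 = 2, and hence tw(G) ≤ 2.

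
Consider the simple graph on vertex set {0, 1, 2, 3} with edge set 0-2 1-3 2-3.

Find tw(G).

A width-1 tree decomposition is:
Bags: B1 = {1, 3}  B2 = {2, 3}  B3 = {0, 2}
Tree: B1–B2, B2–B3
Each bag holds 2 vertices, so the decomposition has width 1, which upper-bounds the treewidth. Since G has at least one edge (e.g. 1–3), it is not an edgeless graph, so tw(G) ≥ 1. Hence tw(G) = 1 exactly.

1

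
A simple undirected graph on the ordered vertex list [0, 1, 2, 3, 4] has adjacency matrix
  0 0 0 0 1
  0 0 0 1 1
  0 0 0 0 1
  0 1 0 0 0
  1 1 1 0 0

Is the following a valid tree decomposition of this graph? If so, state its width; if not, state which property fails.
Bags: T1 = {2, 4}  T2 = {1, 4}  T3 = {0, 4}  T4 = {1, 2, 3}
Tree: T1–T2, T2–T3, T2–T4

A tree decomposition must satisfy three properties: every vertex lies in some bag; for every edge, both endpoints lie together in some bag; and for every vertex, the bags containing it form a connected subtree. Here bags containing vertex 2 are not connected in the tree, so the decomposition is invalid.

No — bags containing vertex 2 are not connected in the tree.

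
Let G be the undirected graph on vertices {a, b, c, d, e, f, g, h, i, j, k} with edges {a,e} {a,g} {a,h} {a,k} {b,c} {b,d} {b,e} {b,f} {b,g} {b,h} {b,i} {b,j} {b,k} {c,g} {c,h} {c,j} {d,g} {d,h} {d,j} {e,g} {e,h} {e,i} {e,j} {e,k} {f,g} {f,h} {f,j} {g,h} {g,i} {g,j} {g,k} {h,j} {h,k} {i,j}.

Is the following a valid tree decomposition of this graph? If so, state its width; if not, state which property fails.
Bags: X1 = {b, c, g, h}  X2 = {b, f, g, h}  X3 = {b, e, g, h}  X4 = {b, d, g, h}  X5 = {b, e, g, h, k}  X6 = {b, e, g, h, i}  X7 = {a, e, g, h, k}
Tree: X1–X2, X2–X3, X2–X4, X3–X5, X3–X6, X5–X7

A tree decomposition must satisfy three properties: every vertex lies in some bag; for every edge, both endpoints lie together in some bag; and for every vertex, the bags containing it form a connected subtree. Here vertex j appears in no bag, so the decomposition is invalid.

No — vertex j appears in no bag.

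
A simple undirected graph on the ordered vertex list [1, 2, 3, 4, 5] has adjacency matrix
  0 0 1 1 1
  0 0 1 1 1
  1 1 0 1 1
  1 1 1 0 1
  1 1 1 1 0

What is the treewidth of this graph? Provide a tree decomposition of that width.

Each bag holds 4 vertices, so the decomposition has width 3, which upper-bounds the treewidth. For the lower bound, the 4 vertices {1, 3, 4, 5} are pairwise adjacent, and any tree decomposition puts a clique entirely inside one bag — forcing width ≥ 3. Combining the bounds, tw(G) = 3.

Treewidth 3.
Bags: B1 = {2, 3, 4, 5}  B2 = {1, 3, 4, 5}
Tree: B1–B2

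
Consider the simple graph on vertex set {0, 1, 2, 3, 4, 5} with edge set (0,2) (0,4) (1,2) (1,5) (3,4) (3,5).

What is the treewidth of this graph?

2

A width-2 tree decomposition is:
Bags: B1 = {1, 2, 5}  B2 = {0, 2, 5}  B3 = {0, 4, 5}  B4 = {3, 4, 5}
Tree: B1–B2, B2–B3, B3–B4
Each bag holds 3 vertices, so the decomposition has width 2, which upper-bounds the treewidth. The edges 5–1–2–0–4–3–5 form a cycle, so G is not a tree and its treewidth is at least 2. Hence tw(G) = 2 exactly.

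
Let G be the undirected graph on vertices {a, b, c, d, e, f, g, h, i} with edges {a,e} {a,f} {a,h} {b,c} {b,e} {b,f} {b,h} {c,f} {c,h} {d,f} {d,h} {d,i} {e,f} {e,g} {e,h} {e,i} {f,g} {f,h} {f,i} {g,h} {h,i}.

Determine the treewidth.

A width-3 tree decomposition is:
Bags: B1 = {e, f, h, i}  B2 = {e, f, g, h}  B3 = {a, e, f, h}  B4 = {d, f, h, i}  B5 = {b, e, f, h}  B6 = {b, c, f, h}
Tree: B1–B2, B2–B3, B1–B4, B1–B5, B5–B6
The largest bag has 4 vertices, giving width 3; this decomposition certifies tw(G) ≤ 3. Conversely, {d, f, h, i} is a clique of size 4, and the vertices of any clique must share a bag in every tree decomposition; so some bag has ≥ 4 vertices and tw(G) ≥ 3. Hence tw(G) = 3 exactly.

3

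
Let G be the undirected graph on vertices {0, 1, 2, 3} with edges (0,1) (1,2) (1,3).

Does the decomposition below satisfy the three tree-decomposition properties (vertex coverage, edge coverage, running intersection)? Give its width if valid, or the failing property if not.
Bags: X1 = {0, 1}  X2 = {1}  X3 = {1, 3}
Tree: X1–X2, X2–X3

A tree decomposition must satisfy three properties: every vertex lies in some bag; for every edge, both endpoints lie together in some bag; and for every vertex, the bags containing it form a connected subtree. Here vertex 2 appears in no bag, so the decomposition is invalid.

No — vertex 2 appears in no bag.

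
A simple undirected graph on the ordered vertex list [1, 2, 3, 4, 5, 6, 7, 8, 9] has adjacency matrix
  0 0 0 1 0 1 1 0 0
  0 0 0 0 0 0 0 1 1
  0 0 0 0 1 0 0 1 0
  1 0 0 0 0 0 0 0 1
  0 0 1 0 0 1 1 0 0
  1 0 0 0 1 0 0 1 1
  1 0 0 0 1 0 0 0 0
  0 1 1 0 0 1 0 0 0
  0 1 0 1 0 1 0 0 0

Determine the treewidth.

3

A width-3 tree decomposition is:
Bags: B1 = {1, 3, 5, 7}  B2 = {1, 3, 5, 6}  B3 = {1, 3, 6, 8}  B4 = {1, 4, 6, 8}  B5 = {4, 6, 8, 9}  B6 = {2, 4, 8, 9}
Tree: B1–B2, B2–B3, B3–B4, B4–B5, B5–B6
Each bag holds 4 vertices, so the decomposition has width 3, which upper-bounds the treewidth. For the lower bound: the 4 vertex sets {3,5,7}, {1}, {6}, {2,4,8,9} are disjoint, each induces a connected subgraph, and every pair is joined by at least one edge of G. Contracting each set to a single vertex therefore yields K_{4} as a minor, and since treewidth is minor-monotone, tw(G) ≥ tw(K_{4}) = 3. Therefore the treewidth is 3.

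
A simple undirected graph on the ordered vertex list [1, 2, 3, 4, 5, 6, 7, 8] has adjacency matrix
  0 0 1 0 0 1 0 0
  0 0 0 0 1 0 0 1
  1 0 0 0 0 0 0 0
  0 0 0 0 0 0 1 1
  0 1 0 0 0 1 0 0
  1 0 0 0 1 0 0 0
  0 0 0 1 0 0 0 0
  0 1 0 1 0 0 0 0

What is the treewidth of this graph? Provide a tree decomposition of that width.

Treewidth 1.
Bags: B1 = {4, 7}  B2 = {4, 8}  B3 = {2, 8}  B4 = {2, 5}  B5 = {5, 6}  B6 = {1, 6}  B7 = {1, 3}
Tree: B1–B2, B2–B3, B3–B4, B4–B5, B5–B6, B6–B7

Each bag holds 2 vertices, so the decomposition has width 1, which upper-bounds the treewidth. G has an edge, so its treewidth is at least 1. Therefore the treewidth is 1.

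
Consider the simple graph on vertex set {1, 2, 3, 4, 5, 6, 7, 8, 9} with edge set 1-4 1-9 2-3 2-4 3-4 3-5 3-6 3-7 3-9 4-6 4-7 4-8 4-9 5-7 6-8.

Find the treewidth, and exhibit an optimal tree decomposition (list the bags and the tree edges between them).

Treewidth 2.
One optimal decomposition is:
Bags: B1 = {3, 4, 6}  B2 = {3, 4, 9}  B3 = {1, 4, 9}  B4 = {4, 6, 8}  B5 = {2, 3, 4}  B6 = {3, 4, 7}  B7 = {3, 5, 7}
Tree: B1–B2, B2–B3, B1–B4, B1–B5, B5–B6, B6–B7

Each bag holds 3 vertices, so the decomposition has width 2, which upper-bounds the treewidth. For the lower bound, the 3 vertices {4, 6, 8} are pairwise adjacent, and any tree decomposition puts a clique entirely inside one bag — forcing width ≥ 2. Therefore the treewidth is 2.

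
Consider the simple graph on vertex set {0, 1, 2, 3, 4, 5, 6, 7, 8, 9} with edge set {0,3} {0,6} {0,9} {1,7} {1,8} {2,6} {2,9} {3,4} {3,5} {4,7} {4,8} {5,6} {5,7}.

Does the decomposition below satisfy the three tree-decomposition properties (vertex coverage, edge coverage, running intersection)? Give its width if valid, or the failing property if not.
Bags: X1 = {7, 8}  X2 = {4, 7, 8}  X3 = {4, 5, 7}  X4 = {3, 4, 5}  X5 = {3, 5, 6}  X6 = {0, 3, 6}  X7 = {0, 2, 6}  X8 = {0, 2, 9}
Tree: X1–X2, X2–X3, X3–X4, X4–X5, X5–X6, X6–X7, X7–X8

No — vertex 1 appears in no bag.

A tree decomposition must satisfy three properties: every vertex lies in some bag; for every edge, both endpoints lie together in some bag; and for every vertex, the bags containing it form a connected subtree. Here vertex 1 appears in no bag, so the decomposition is invalid.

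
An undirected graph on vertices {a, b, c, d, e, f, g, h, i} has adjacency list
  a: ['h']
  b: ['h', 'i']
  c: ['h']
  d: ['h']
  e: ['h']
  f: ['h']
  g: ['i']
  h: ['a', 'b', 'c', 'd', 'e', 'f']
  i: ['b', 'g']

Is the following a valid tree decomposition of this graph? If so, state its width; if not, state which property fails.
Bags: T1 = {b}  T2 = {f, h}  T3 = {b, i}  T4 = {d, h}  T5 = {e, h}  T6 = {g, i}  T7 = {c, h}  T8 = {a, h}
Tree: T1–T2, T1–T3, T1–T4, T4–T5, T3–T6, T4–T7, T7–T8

A tree decomposition must satisfy three properties: every vertex lies in some bag; for every edge, both endpoints lie together in some bag; and for every vertex, the bags containing it form a connected subtree. Here edge (h,b) lies in no bag, so the decomposition is invalid.

No — edge (h,b) lies in no bag.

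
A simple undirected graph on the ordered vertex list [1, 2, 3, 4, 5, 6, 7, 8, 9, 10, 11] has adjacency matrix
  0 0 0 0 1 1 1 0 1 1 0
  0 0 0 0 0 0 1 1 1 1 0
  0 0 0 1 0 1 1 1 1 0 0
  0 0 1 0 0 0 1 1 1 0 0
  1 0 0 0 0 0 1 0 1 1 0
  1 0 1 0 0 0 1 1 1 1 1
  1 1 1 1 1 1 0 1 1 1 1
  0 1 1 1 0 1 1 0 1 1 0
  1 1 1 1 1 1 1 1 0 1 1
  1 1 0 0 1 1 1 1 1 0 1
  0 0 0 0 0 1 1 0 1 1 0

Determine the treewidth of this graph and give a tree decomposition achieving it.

Treewidth 4.
One optimal decomposition is:
Bags: B1 = {6, 7, 9, 10, 11}  B2 = {6, 7, 8, 9, 10}  B3 = {2, 7, 8, 9, 10}  B4 = {3, 6, 7, 8, 9}  B5 = {1, 6, 7, 9, 10}  B6 = {1, 5, 7, 9, 10}  B7 = {3, 4, 7, 8, 9}
Tree: B1–B2, B2–B3, B2–B4, B2–B5, B5–B6, B4–B7

Each bag holds 5 vertices, so the decomposition has width 4, which upper-bounds the treewidth. Conversely, {2, 7, 8, 9, 10} is a clique of size 5, and the vertices of any clique must share a bag in every tree decomposition; so some bag has ≥ 5 vertices and tw(G) ≥ 4. Therefore the treewidth is 4.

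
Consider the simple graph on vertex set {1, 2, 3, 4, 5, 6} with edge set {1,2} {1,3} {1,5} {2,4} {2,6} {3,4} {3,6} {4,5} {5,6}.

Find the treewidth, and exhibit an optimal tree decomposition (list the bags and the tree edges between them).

Treewidth 3.
One such decomposition:
Bags: B1 = {2, 3, 5, 6}  B2 = {2, 3, 4, 5}  B3 = {1, 2, 3, 5}
Tree: B1–B2, B2–B3

The largest bag has 4 vertices, giving width 3; this decomposition certifies tw(G) ≤ 3. For the lower bound: the 4 vertex sets {3,6}, {4,5}, {2}, {1} are disjoint, each induces a connected subgraph, and every pair is joined by at least one edge of G. Contracting each set to a single vertex therefore yields K_{4} as a minor, and since treewidth is minor-monotone, tw(G) ≥ tw(K_{4}) = 3. Combining the bounds, tw(G) = 3.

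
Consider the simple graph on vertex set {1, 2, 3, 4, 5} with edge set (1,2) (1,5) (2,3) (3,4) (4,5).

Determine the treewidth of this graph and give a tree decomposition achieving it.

Every bag has size at most 3, so the width is 3 − 1 = 2 and tw(G) ≤ 2. The edges 3–2–1–5–4–3 form a cycle, so G is not a tree and its treewidth is at least 2. Hence tw(G) = 2 exactly.

Treewidth 2.
One such decomposition:
Bags: B1 = {1, 2, 3}  B2 = {1, 3, 5}  B3 = {3, 4, 5}
Tree: B1–B2, B2–B3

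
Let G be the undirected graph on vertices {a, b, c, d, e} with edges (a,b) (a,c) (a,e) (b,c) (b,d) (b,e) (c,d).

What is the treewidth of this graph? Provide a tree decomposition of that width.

Every bag has size at most 3, so the width is 3 − 1 = 2 and tw(G) ≤ 2. On the other hand G contains the 3-clique {a, b, e}. A clique must lie in a single bag of any decomposition, so no decomposition can have width below 2. The upper and lower bounds meet at 2, so that is the treewidth.

Treewidth 2.
One such decomposition:
Bags: B1 = {a, b, e}  B2 = {a, b, c}  B3 = {b, c, d}
Tree: B1–B2, B2–B3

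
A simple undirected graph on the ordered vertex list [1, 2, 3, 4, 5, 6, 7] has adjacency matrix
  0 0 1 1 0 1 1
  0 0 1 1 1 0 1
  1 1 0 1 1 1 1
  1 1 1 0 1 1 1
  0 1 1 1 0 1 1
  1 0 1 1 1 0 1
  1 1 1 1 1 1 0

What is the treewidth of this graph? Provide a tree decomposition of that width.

Each bag holds 5 vertices, so the decomposition has width 4, which upper-bounds the treewidth. On the other hand G contains the 5-clique {1, 3, 4, 6, 7}. A clique must lie in a single bag of any decomposition, so no decomposition can have width below 4. The upper and lower bounds meet at 4, so that is the treewidth.

Treewidth 4.
One optimal decomposition is:
Bags: B1 = {1, 3, 4, 6, 7}  B2 = {3, 4, 5, 6, 7}  B3 = {2, 3, 4, 5, 7}
Tree: B1–B2, B2–B3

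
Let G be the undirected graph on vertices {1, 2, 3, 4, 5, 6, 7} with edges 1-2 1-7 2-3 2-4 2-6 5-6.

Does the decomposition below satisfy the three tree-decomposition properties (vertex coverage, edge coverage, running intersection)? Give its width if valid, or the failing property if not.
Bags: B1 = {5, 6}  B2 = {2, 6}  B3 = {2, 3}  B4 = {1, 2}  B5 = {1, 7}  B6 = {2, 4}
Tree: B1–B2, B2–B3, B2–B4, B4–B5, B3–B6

Yes; width 1.

Every vertex of G appears in some bag (union = {1, 2, 3, 4, 5, 6, 7}); every edge is covered by a bag; and for each vertex v the set of bags containing v is connected in the bag tree. The decomposition is therefore valid. The largest bag has 2 vertices, so the width is 1.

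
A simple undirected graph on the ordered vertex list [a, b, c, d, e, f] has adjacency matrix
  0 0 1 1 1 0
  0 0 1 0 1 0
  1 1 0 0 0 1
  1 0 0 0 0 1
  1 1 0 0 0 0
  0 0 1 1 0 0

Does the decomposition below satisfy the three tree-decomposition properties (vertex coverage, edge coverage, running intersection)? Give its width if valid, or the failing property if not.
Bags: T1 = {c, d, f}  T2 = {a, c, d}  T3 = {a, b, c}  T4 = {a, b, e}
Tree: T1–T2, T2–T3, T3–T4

Yes; width 2.

Vertex coverage: the bags together contain {a, b, c, d, e, f}, the full vertex set. Edge coverage: each edge of G has both endpoints in at least one bag. Running intersection: for every vertex, the bags containing it form a connected subtree. All three properties hold, so this is a valid tree decomposition of width max|bag| − 1 = 2, and hence tw(G) ≤ 2.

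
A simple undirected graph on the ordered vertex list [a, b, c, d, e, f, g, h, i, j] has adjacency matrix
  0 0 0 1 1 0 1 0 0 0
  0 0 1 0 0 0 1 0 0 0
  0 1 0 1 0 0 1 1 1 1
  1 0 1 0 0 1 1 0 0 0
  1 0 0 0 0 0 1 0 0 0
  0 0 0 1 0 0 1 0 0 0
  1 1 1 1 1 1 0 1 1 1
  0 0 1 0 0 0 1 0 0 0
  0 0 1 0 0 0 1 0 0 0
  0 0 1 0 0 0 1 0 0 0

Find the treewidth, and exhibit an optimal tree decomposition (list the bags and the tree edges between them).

The largest bag has 3 vertices, giving width 2; this decomposition certifies tw(G) ≤ 2. For the lower bound, the 3 vertices {a, d, g} are pairwise adjacent, and any tree decomposition puts a clique entirely inside one bag — forcing width ≥ 2. Hence tw(G) = 2 exactly.

Treewidth 2.
One such decomposition:
Bags: B1 = {c, g, i}  B2 = {b, c, g}  B3 = {c, g, h}  B4 = {c, d, g}  B5 = {a, d, g}  B6 = {a, e, g}  B7 = {c, g, j}  B8 = {d, f, g}
Tree: B1–B2, B2–B3, B2–B4, B4–B5, B5–B6, B3–B7, B5–B8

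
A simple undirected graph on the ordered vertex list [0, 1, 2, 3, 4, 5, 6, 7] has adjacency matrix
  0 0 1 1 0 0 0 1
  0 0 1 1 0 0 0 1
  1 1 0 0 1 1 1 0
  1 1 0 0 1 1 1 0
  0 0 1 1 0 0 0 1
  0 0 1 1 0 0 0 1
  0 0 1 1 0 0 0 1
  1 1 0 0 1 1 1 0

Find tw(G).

A width-3 tree decomposition is:
Bags: B1 = {2, 3, 5, 7}  B2 = {2, 3, 6, 7}  B3 = {1, 2, 3, 7}  B4 = {0, 2, 3, 7}  B5 = {2, 3, 4, 7}
Tree: B1–B2, B2–B3, B3–B4, B4–B5
Each bag holds 4 vertices, so the decomposition has width 3, which upper-bounds the treewidth. For the lower bound: the 4 vertex sets {5,7}, {3,6}, {2}, {1} are disjoint, each induces a connected subgraph, and every pair is joined by at least one edge of G. Contracting each set to a single vertex therefore yields K_{4} as a minor, and since treewidth is minor-monotone, tw(G) ≥ tw(K_{4}) = 3. Hence tw(G) = 3 exactly.

3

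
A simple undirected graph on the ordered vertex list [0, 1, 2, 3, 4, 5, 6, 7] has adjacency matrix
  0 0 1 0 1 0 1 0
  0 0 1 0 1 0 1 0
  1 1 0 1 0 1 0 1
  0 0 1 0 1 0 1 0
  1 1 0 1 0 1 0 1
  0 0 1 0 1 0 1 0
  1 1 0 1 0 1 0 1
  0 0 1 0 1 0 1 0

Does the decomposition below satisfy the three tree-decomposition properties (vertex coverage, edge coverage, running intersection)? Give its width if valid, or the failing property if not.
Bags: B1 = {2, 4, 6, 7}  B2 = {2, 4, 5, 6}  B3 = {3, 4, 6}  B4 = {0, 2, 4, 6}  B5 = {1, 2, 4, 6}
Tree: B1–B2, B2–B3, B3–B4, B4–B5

No — edge (2,3) lies in no bag.

A tree decomposition must satisfy three properties: every vertex lies in some bag; for every edge, both endpoints lie together in some bag; and for every vertex, the bags containing it form a connected subtree. Here edge (2,3) lies in no bag, so the decomposition is invalid.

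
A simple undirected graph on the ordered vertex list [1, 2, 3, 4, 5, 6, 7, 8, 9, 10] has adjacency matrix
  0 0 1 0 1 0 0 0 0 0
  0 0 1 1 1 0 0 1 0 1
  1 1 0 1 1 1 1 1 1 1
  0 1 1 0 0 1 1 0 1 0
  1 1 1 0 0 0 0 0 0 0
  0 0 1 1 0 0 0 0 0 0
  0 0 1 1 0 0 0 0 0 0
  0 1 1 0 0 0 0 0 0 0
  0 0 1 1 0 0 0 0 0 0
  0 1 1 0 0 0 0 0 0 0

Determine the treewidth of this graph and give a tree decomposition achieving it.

Treewidth 2.
One such decomposition:
Bags: B1 = {2, 3, 10}  B2 = {2, 3, 4}  B3 = {2, 3, 8}  B4 = {2, 3, 5}  B5 = {1, 3, 5}  B6 = {3, 4, 7}  B7 = {3, 4, 6}  B8 = {3, 4, 9}
Tree: B1–B2, B2–B3, B3–B4, B4–B5, B2–B6, B6–B7, B2–B8

Each bag holds 3 vertices, so the decomposition has width 2, which upper-bounds the treewidth. Conversely, {1, 3, 5} is a clique of size 3, and the vertices of any clique must share a bag in every tree decomposition; so some bag has ≥ 3 vertices and tw(G) ≥ 2. Combining the bounds, tw(G) = 2.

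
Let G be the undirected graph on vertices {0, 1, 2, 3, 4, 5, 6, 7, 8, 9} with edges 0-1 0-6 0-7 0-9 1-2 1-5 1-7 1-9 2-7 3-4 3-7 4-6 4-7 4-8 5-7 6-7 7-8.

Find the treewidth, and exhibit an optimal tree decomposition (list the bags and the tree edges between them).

The largest bag has 3 vertices, giving width 2; this decomposition certifies tw(G) ≤ 2. For the lower bound, the 3 vertices {0, 1, 9} are pairwise adjacent, and any tree decomposition puts a clique entirely inside one bag — forcing width ≥ 2. Therefore the treewidth is 2.

Treewidth 2.
One such decomposition:
Bags: B1 = {0, 6, 7}  B2 = {0, 1, 7}  B3 = {1, 2, 7}  B4 = {4, 6, 7}  B5 = {3, 4, 7}  B6 = {4, 7, 8}  B7 = {0, 1, 9}  B8 = {1, 5, 7}
Tree: B1–B2, B2–B3, B1–B4, B4–B5, B4–B6, B2–B7, B2–B8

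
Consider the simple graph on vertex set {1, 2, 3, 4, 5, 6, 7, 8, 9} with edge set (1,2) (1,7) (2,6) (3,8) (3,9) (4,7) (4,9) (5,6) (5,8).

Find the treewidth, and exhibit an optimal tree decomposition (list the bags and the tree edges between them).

Treewidth 2.
One such decomposition:
Bags: B1 = {3, 4, 9}  B2 = {3, 4, 8}  B3 = {4, 5, 8}  B4 = {4, 5, 6}  B5 = {2, 4, 6}  B6 = {1, 2, 4}  B7 = {1, 4, 7}
Tree: B1–B2, B2–B3, B3–B4, B4–B5, B5–B6, B6–B7

The largest bag has 3 vertices, giving width 2; this decomposition certifies tw(G) ≤ 2. The edges 4–9–3–8–5–6–2–1–7–4 form a cycle, so G is not a tree and its treewidth is at least 2. Therefore the treewidth is 2.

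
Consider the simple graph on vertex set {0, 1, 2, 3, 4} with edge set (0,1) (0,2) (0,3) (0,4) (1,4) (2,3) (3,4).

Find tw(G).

2

A width-2 tree decomposition is:
Bags: B1 = {0, 2, 3}  B2 = {0, 3, 4}  B3 = {0, 1, 4}
Tree: B1–B2, B2–B3
Every bag has size at most 3, so the width is 3 − 1 = 2 and tw(G) ≤ 2. On the other hand G contains the 3-clique {0, 1, 4}. A clique must lie in a single bag of any decomposition, so no decomposition can have width below 2. Therefore the treewidth is 2.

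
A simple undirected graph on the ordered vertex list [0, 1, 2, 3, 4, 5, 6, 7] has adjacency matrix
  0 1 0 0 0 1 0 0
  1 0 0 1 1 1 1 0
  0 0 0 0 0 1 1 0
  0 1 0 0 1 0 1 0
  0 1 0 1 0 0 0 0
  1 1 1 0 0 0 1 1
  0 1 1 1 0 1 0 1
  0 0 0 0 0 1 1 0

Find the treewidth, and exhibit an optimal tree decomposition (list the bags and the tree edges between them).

Treewidth 2.
Bags: B1 = {1, 5, 6}  B2 = {1, 3, 6}  B3 = {0, 1, 5}  B4 = {5, 6, 7}  B5 = {2, 5, 6}  B6 = {1, 3, 4}
Tree: B1–B2, B1–B3, B1–B4, B4–B5, B2–B6

Each bag holds 3 vertices, so the decomposition has width 2, which upper-bounds the treewidth. Conversely, {0, 1, 5} is a clique of size 3, and the vertices of any clique must share a bag in every tree decomposition; so some bag has ≥ 3 vertices and tw(G) ≥ 2. Combining the bounds, tw(G) = 2.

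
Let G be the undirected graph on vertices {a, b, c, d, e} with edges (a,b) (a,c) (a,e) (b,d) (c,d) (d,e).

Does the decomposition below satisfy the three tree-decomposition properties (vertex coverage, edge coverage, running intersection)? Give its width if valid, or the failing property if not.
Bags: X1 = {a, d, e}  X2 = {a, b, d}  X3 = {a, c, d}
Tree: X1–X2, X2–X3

Yes; width 2.

Vertex coverage: the bags together contain {a, b, c, d, e}, the full vertex set. Edge coverage: each edge of G has both endpoints in at least one bag. Running intersection: for every vertex, the bags containing it form a connected subtree. All three properties hold, so this is a valid tree decomposition of width max|bag| − 1 = 2, and hence tw(G) ≤ 2.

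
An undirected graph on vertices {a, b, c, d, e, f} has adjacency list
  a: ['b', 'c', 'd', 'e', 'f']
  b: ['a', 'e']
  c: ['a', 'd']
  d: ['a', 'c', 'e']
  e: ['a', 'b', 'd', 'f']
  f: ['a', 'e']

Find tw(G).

A width-2 tree decomposition is:
Bags: B1 = {a, b, e}  B2 = {a, d, e}  B3 = {a, e, f}  B4 = {a, c, d}
Tree: B1–B2, B1–B3, B2–B4
Every bag has size at most 3, so the width is 3 − 1 = 2 and tw(G) ≤ 2. For the lower bound, the 3 vertices {a, d, e} are pairwise adjacent, and any tree decomposition puts a clique entirely inside one bag — forcing width ≥ 2. The upper and lower bounds meet at 2, so that is the treewidth.

2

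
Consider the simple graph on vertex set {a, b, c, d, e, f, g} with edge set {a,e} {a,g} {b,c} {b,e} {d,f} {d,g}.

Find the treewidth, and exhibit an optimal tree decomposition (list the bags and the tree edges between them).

Treewidth 1.
Bags: B1 = {d, f}  B2 = {d, g}  B3 = {a, g}  B4 = {a, e}  B5 = {b, e}  B6 = {b, c}
Tree: B1–B2, B2–B3, B3–B4, B4–B5, B5–B6

The largest bag has 2 vertices, giving width 1; this decomposition certifies tw(G) ≤ 1. Since G has at least one edge (e.g. f–d), it is not an edgeless graph, so tw(G) ≥ 1. Combining the bounds, tw(G) = 1.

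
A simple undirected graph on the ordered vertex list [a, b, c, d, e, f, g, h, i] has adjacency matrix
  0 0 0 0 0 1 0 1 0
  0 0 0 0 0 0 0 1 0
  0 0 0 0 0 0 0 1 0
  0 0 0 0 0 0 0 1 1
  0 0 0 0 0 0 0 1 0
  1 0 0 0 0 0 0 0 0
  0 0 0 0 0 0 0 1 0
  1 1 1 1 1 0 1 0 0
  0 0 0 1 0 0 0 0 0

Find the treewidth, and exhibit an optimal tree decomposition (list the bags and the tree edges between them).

The largest bag has 2 vertices, giving width 1; this decomposition certifies tw(G) ≤ 1. Any graph with an edge has treewidth ≥ 1, and G has the edge h–a. Combining the bounds, tw(G) = 1.

Treewidth 1.
Bags: B1 = {a, h}  B2 = {e, h}  B3 = {a, f}  B4 = {g, h}  B5 = {d, h}  B6 = {c, h}  B7 = {d, i}  B8 = {b, h}
Tree: B1–B2, B1–B3, B1–B4, B2–B5, B2–B6, B5–B7, B1–B8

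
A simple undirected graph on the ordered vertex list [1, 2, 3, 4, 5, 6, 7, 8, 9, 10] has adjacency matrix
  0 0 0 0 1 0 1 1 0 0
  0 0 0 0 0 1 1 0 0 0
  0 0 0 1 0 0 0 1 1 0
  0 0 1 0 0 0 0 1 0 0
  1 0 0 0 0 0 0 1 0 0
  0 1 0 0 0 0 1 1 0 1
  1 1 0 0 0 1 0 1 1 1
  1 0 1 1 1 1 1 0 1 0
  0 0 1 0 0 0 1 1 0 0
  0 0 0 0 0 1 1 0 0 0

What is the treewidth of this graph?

A width-2 tree decomposition is:
Bags: B1 = {1, 7, 8}  B2 = {7, 8, 9}  B3 = {6, 7, 8}  B4 = {2, 6, 7}  B5 = {3, 8, 9}  B6 = {3, 4, 8}  B7 = {6, 7, 10}  B8 = {1, 5, 8}
Tree: B1–B2, B1–B3, B3–B4, B2–B5, B5–B6, B3–B7, B1–B8
The largest bag has 3 vertices, giving width 2; this decomposition certifies tw(G) ≤ 2. For the lower bound, the 3 vertices {3, 8, 9} are pairwise adjacent, and any tree decomposition puts a clique entirely inside one bag — forcing width ≥ 2. Therefore the treewidth is 2.

2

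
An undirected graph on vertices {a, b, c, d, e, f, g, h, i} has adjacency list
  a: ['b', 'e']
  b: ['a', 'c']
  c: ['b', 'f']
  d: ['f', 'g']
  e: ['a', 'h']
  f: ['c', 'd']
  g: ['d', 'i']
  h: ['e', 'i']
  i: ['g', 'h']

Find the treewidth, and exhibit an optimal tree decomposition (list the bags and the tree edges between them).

Each bag holds 3 vertices, so the decomposition has width 2, which upper-bounds the treewidth. Since b–a–e–h–i–g–d–f–c–b is a cycle in G, G is not acyclic. Forests are exactly the graphs of treewidth ≤ 1, so tw(G) ≥ 2. The upper and lower bounds meet at 2, so that is the treewidth.

Treewidth 2.
One such decomposition:
Bags: B1 = {a, b, e}  B2 = {b, e, h}  B3 = {b, h, i}  B4 = {b, g, i}  B5 = {b, d, g}  B6 = {b, d, f}  B7 = {b, c, f}
Tree: B1–B2, B2–B3, B3–B4, B4–B5, B5–B6, B6–B7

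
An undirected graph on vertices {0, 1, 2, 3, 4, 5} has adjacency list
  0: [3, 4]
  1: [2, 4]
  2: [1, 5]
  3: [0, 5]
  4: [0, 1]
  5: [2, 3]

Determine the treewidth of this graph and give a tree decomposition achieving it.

Each bag holds 3 vertices, so the decomposition has width 2, which upper-bounds the treewidth. Since 5–2–1–4–0–3–5 is a cycle in G, G is not acyclic. Forests are exactly the graphs of treewidth ≤ 1, so tw(G) ≥ 2. Therefore the treewidth is 2.

Treewidth 2.
One optimal decomposition is:
Bags: B1 = {1, 2, 5}  B2 = {1, 4, 5}  B3 = {0, 4, 5}  B4 = {0, 3, 5}
Tree: B1–B2, B2–B3, B3–B4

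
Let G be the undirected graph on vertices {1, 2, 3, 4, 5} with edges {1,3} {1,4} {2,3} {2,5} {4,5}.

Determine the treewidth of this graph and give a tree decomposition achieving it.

Treewidth 2.
One such decomposition:
Bags: B1 = {1, 4, 5}  B2 = {1, 2, 5}  B3 = {1, 2, 3}
Tree: B1–B2, B2–B3

The largest bag has 3 vertices, giving width 2; this decomposition certifies tw(G) ≤ 2. Since 1–4–5–2–3–1 is a cycle in G, G is not acyclic. Forests are exactly the graphs of treewidth ≤ 1, so tw(G) ≥ 2. Therefore the treewidth is 2.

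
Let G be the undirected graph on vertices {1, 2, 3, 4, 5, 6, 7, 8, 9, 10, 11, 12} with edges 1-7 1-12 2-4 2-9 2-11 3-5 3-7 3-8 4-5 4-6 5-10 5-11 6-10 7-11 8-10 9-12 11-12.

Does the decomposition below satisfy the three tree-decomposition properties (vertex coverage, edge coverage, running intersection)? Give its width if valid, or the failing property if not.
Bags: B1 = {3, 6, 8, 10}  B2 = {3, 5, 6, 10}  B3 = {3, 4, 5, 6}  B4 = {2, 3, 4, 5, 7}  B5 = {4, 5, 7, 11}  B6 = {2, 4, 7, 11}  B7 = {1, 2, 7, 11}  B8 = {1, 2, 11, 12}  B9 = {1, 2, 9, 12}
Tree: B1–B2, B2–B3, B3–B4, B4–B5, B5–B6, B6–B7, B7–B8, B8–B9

A tree decomposition must satisfy three properties: every vertex lies in some bag; for every edge, both endpoints lie together in some bag; and for every vertex, the bags containing it form a connected subtree. Here bags containing vertex 2 are not connected in the tree, so the decomposition is invalid.

No — bags containing vertex 2 are not connected in the tree.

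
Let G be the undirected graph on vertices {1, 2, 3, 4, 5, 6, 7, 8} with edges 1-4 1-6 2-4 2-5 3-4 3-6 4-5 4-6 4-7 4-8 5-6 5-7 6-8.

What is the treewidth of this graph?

A width-2 tree decomposition is:
Bags: B1 = {3, 4, 6}  B2 = {1, 4, 6}  B3 = {4, 5, 6}  B4 = {4, 6, 8}  B5 = {4, 5, 7}  B6 = {2, 4, 5}
Tree: B1–B2, B2–B3, B1–B4, B3–B5, B3–B6
The largest bag has 3 vertices, giving width 2; this decomposition certifies tw(G) ≤ 2. On the other hand G contains the 3-clique {2, 4, 5}. A clique must lie in a single bag of any decomposition, so no decomposition can have width below 2. Therefore the treewidth is 2.

2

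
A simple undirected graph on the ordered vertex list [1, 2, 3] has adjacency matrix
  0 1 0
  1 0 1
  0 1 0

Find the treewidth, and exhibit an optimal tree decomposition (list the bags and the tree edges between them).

Each bag holds 2 vertices, so the decomposition has width 1, which upper-bounds the treewidth. Any graph with an edge has treewidth ≥ 1, and G has the edge 2–1. Combining the bounds, tw(G) = 1.

Treewidth 1.
One optimal decomposition is:
Bags: B1 = {1, 2}  B2 = {2, 3}
Tree: B1–B2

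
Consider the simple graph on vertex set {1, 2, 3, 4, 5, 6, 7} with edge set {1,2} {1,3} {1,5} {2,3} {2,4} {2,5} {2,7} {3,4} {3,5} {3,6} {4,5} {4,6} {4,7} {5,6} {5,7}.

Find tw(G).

A width-3 tree decomposition is:
Bags: B1 = {1, 2, 3, 5}  B2 = {2, 3, 4, 5}  B3 = {2, 4, 5, 7}  B4 = {3, 4, 5, 6}
Tree: B1–B2, B2–B3, B2–B4
Each bag holds 4 vertices, so the decomposition has width 3, which upper-bounds the treewidth. On the other hand G contains the 4-clique {1, 2, 3, 5}. A clique must lie in a single bag of any decomposition, so no decomposition can have width below 3. Therefore the treewidth is 3.

3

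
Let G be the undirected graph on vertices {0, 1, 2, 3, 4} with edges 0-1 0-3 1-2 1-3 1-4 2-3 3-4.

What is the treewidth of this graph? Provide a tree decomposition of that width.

Treewidth 2.
Bags: B1 = {1, 2, 3}  B2 = {0, 1, 3}  B3 = {1, 3, 4}
Tree: B1–B2, B1–B3

Each bag holds 3 vertices, so the decomposition has width 2, which upper-bounds the treewidth. For the lower bound, the 3 vertices {0, 1, 3} are pairwise adjacent, and any tree decomposition puts a clique entirely inside one bag — forcing width ≥ 2. The upper and lower bounds meet at 2, so that is the treewidth.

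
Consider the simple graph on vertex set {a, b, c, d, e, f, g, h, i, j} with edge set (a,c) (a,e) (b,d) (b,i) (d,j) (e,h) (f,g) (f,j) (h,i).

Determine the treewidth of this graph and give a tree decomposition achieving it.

Each bag holds 2 vertices, so the decomposition has width 1, which upper-bounds the treewidth. Any graph with an edge has treewidth ≥ 1, and G has the edge g–f. Hence tw(G) = 1 exactly.

Treewidth 1.
One optimal decomposition is:
Bags: B1 = {f, g}  B2 = {f, j}  B3 = {d, j}  B4 = {b, d}  B5 = {b, i}  B6 = {h, i}  B7 = {e, h}  B8 = {a, e}  B9 = {a, c}
Tree: B1–B2, B2–B3, B3–B4, B4–B5, B5–B6, B6–B7, B7–B8, B8–B9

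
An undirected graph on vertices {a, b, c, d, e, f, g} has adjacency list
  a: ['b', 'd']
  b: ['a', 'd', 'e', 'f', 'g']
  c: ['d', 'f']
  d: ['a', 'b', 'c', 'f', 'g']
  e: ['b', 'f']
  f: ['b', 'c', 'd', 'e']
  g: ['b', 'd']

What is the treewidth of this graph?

A width-2 tree decomposition is:
Bags: B1 = {a, b, d}  B2 = {b, d, g}  B3 = {b, d, f}  B4 = {c, d, f}  B5 = {b, e, f}
Tree: B1–B2, B1–B3, B3–B4, B3–B5
The largest bag has 3 vertices, giving width 2; this decomposition certifies tw(G) ≤ 2. For the lower bound, the 3 vertices {c, d, f} are pairwise adjacent, and any tree decomposition puts a clique entirely inside one bag — forcing width ≥ 2. Therefore the treewidth is 2.

2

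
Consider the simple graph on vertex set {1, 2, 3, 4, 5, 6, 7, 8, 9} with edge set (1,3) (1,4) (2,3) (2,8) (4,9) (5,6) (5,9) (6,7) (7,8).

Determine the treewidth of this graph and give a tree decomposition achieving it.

Each bag holds 3 vertices, so the decomposition has width 2, which upper-bounds the treewidth. The edges 7–8–2–3–1–4–9–5–6–7 form a cycle, so G is not a tree and its treewidth is at least 2. Hence tw(G) = 2 exactly.

Treewidth 2.
One optimal decomposition is:
Bags: B1 = {2, 7, 8}  B2 = {2, 3, 7}  B3 = {1, 3, 7}  B4 = {1, 4, 7}  B5 = {4, 7, 9}  B6 = {5, 7, 9}  B7 = {5, 6, 7}
Tree: B1–B2, B2–B3, B3–B4, B4–B5, B5–B6, B6–B7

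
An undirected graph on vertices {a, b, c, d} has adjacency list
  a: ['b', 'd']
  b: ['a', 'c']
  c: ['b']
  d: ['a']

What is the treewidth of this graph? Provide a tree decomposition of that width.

The largest bag has 2 vertices, giving width 1; this decomposition certifies tw(G) ≤ 1. Any graph with an edge has treewidth ≥ 1, and G has the edge d–a. Therefore the treewidth is 1.

Treewidth 1.
One optimal decomposition is:
Bags: B1 = {a, d}  B2 = {a, b}  B3 = {b, c}
Tree: B1–B2, B2–B3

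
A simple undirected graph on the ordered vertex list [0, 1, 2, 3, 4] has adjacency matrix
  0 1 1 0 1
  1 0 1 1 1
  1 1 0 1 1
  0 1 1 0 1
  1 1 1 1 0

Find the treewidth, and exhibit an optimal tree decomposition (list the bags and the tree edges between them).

Treewidth 3.
One optimal decomposition is:
Bags: B1 = {0, 1, 2, 4}  B2 = {1, 2, 3, 4}
Tree: B1–B2

Each bag holds 4 vertices, so the decomposition has width 3, which upper-bounds the treewidth. On the other hand G contains the 4-clique {0, 1, 2, 4}. A clique must lie in a single bag of any decomposition, so no decomposition can have width below 3. Hence tw(G) = 3 exactly.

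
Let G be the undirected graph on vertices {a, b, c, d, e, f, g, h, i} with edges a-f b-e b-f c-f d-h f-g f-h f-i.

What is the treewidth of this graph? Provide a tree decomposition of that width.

Treewidth 1.
One such decomposition:
Bags: B1 = {b, f}  B2 = {a, f}  B3 = {f, h}  B4 = {c, f}  B5 = {d, h}  B6 = {f, g}  B7 = {f, i}  B8 = {b, e}
Tree: B1–B2, B2–B3, B1–B4, B3–B5, B3–B6, B3–B7, B1–B8

The largest bag has 2 vertices, giving width 1; this decomposition certifies tw(G) ≤ 1. G has an edge, so its treewidth is at least 1. Hence tw(G) = 1 exactly.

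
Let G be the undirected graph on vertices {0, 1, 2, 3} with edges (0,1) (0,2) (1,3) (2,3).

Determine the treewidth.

A width-2 tree decomposition is:
Bags: B1 = {0, 1, 2}  B2 = {1, 2, 3}
Tree: B1–B2
Every bag has size at most 3, so the width is 3 − 1 = 2 and tw(G) ≤ 2. Since 2–0–1–3–2 is a cycle in G, G is not acyclic. Forests are exactly the graphs of treewidth ≤ 1, so tw(G) ≥ 2. Combining the bounds, tw(G) = 2.

2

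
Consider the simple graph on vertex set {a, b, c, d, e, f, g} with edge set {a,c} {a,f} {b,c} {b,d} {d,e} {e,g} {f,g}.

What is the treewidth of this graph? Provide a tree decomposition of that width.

Treewidth 2.
Bags: B1 = {a, c, f}  B2 = {c, f, g}  B3 = {c, e, g}  B4 = {c, d, e}  B5 = {b, c, d}
Tree: B1–B2, B2–B3, B3–B4, B4–B5

Every bag has size at most 3, so the width is 3 − 1 = 2 and tw(G) ≤ 2. Since c–a–f–g–e–d–b–c is a cycle in G, G is not acyclic. Forests are exactly the graphs of treewidth ≤ 1, so tw(G) ≥ 2. Therefore the treewidth is 2.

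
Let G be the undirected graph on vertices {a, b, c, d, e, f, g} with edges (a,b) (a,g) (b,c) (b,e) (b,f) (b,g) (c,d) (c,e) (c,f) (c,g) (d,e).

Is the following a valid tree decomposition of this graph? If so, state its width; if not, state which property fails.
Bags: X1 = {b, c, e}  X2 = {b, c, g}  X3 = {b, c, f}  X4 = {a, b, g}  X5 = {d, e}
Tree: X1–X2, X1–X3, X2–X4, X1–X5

A tree decomposition must satisfy three properties: every vertex lies in some bag; for every edge, both endpoints lie together in some bag; and for every vertex, the bags containing it form a connected subtree. Here edge (c,d) lies in no bag, so the decomposition is invalid.

No — edge (c,d) lies in no bag.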